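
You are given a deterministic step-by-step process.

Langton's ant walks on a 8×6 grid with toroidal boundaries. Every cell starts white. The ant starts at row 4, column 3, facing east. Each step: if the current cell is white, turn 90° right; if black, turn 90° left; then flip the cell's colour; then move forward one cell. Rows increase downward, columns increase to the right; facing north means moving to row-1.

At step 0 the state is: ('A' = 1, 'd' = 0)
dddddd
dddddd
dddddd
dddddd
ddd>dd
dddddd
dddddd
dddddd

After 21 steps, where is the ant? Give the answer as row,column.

0) dddddd
dddddd
dddddd
dddddd
ddd>dd
dddddd
dddddd
dddddd
1) dddddd
dddddd
dddddd
dddddd
dddAdd
dddvdd
dddddd
dddddd
2) dddddd
dddddd
dddddd
dddddd
dddAdd
dd<Add
dddddd
dddddd
3) dddddd
dddddd
dddddd
dddddd
dd^Add
ddAAdd
dddddd
dddddd
4) dddddd
dddddd
dddddd
dddddd
ddA>dd
ddAAdd
dddddd
dddddd
5) dddddd
dddddd
dddddd
ddd^dd
ddAddd
ddAAdd
dddddd
dddddd
6) dddddd
dddddd
dddddd
dddA>d
ddAddd
ddAAdd
dddddd
dddddd
7) dddddd
dddddd
dddddd
dddAAd
ddAdvd
ddAAdd
dddddd
dddddd
8) dddddd
dddddd
dddddd
dddAAd
ddA<Ad
ddAAdd
dddddd
dddddd
9) dddddd
dddddd
dddddd
ddd^Ad
ddAAAd
ddAAdd
dddddd
dddddd
10) dddddd
dddddd
dddddd
dd<dAd
ddAAAd
ddAAdd
dddddd
dddddd
11) dddddd
dddddd
dd^ddd
ddAdAd
ddAAAd
ddAAdd
dddddd
dddddd
12) dddddd
dddddd
ddA>dd
ddAdAd
ddAAAd
ddAAdd
dddddd
dddddd
13) dddddd
dddddd
ddAAdd
ddAvAd
ddAAAd
ddAAdd
dddddd
dddddd
14) dddddd
dddddd
ddAAdd
dd<AAd
ddAAAd
ddAAdd
dddddd
dddddd
15) dddddd
dddddd
ddAAdd
dddAAd
ddvAAd
ddAAdd
dddddd
dddddd
16) dddddd
dddddd
ddAAdd
dddAAd
ddd>Ad
ddAAdd
dddddd
dddddd
17) dddddd
dddddd
ddAAdd
ddd^Ad
ddddAd
ddAAdd
dddddd
dddddd
18) dddddd
dddddd
ddAAdd
dd<dAd
ddddAd
ddAAdd
dddddd
dddddd
19) dddddd
dddddd
dd^Add
ddAdAd
ddddAd
ddAAdd
dddddd
dddddd
20) dddddd
dddddd
d<dAdd
ddAdAd
ddddAd
ddAAdd
dddddd
dddddd
21) dddddd
d^dddd
dAdAdd
ddAdAd
ddddAd
ddAAdd
dddddd
dddddd

1,1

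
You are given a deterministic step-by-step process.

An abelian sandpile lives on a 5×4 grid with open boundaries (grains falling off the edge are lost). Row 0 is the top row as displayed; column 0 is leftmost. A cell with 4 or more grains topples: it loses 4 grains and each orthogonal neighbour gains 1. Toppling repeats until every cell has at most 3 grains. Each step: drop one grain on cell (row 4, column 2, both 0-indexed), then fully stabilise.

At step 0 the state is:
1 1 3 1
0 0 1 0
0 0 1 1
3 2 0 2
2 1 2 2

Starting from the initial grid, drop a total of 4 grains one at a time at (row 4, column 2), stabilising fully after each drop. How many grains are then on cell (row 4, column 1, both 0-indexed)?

2

[0] 1 1 3 1
0 0 1 0
0 0 1 1
3 2 0 2
2 1 2 2
[1] 1 1 3 1
0 0 1 0
0 0 1 1
3 2 0 2
2 1 3 2
[2] 1 1 3 1
0 0 1 0
0 0 1 1
3 2 1 2
2 2 0 3
[3] 1 1 3 1
0 0 1 0
0 0 1 1
3 2 1 2
2 2 1 3
[4] 1 1 3 1
0 0 1 0
0 0 1 1
3 2 1 2
2 2 2 3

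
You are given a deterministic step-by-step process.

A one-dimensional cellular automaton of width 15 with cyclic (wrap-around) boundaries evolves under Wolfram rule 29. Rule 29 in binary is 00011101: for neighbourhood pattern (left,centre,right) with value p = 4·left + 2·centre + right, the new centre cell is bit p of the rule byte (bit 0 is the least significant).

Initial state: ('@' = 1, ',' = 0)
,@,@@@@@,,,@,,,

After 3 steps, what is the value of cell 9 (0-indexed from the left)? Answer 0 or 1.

[0] ,@,@@@@@,,,@,,,
[1] ,@,@,,,,@@,@@@@
[2] ,@,@@@@,@,,@,,,
[3] ,@,@,,,,@@,@@@@

1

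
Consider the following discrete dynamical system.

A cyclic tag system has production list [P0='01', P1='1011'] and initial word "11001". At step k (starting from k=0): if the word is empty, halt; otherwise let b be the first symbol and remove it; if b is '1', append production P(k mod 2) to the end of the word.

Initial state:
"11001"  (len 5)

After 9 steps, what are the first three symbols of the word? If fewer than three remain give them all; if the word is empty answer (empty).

[0] "11001"  (len 5)
[1] "100101"  (len 6)
[2] "001011011"  (len 9)
[3] "01011011"  (len 8)
[4] "1011011"  (len 7)
[5] "01101101"  (len 8)
[6] "1101101"  (len 7)
[7] "10110101"  (len 8)
[8] "01101011011"  (len 11)
[9] "1101011011"  (len 10)

110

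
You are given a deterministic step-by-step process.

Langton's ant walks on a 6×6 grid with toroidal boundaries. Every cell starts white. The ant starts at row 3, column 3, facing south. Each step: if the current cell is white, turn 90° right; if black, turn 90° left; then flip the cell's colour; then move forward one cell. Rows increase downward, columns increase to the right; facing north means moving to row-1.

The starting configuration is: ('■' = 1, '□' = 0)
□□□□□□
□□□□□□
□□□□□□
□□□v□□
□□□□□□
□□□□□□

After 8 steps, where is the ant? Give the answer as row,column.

3,3

t=0: □□□□□□
□□□□□□
□□□□□□
□□□v□□
□□□□□□
□□□□□□
t=1: □□□□□□
□□□□□□
□□□□□□
□□<■□□
□□□□□□
□□□□□□
t=2: □□□□□□
□□□□□□
□□^□□□
□□■■□□
□□□□□□
□□□□□□
t=3: □□□□□□
□□□□□□
□□■>□□
□□■■□□
□□□□□□
□□□□□□
t=4: □□□□□□
□□□□□□
□□■■□□
□□■v□□
□□□□□□
□□□□□□
t=5: □□□□□□
□□□□□□
□□■■□□
□□■□>□
□□□□□□
□□□□□□
t=6: □□□□□□
□□□□□□
□□■■□□
□□■□■□
□□□□v□
□□□□□□
t=7: □□□□□□
□□□□□□
□□■■□□
□□■□■□
□□□<■□
□□□□□□
t=8: □□□□□□
□□□□□□
□□■■□□
□□■^■□
□□□■■□
□□□□□□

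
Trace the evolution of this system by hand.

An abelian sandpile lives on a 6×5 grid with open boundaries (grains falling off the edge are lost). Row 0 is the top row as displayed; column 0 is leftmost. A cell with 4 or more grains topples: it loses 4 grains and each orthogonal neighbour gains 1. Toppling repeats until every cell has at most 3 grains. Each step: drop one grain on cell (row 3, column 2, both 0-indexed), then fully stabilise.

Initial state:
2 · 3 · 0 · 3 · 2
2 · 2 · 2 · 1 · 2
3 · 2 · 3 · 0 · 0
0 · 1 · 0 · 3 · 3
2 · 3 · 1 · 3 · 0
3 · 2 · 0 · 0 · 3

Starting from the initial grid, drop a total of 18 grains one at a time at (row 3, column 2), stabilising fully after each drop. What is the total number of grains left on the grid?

t=0: 2 · 3 · 0 · 3 · 2
2 · 2 · 2 · 1 · 2
3 · 2 · 3 · 0 · 0
0 · 1 · 0 · 3 · 3
2 · 3 · 1 · 3 · 0
3 · 2 · 0 · 0 · 3
t=1: 2 · 3 · 0 · 3 · 2
2 · 2 · 2 · 1 · 2
3 · 2 · 3 · 0 · 0
0 · 1 · 1 · 3 · 3
2 · 3 · 1 · 3 · 0
3 · 2 · 0 · 0 · 3
t=2: 2 · 3 · 0 · 3 · 2
2 · 2 · 2 · 1 · 2
3 · 2 · 3 · 0 · 0
0 · 1 · 2 · 3 · 3
2 · 3 · 1 · 3 · 0
3 · 2 · 0 · 0 · 3
t=3: 2 · 3 · 0 · 3 · 2
2 · 2 · 2 · 1 · 2
3 · 2 · 3 · 0 · 0
0 · 1 · 3 · 3 · 3
2 · 3 · 1 · 3 · 0
3 · 2 · 0 · 0 · 3
t=4: 2 · 3 · 0 · 3 · 2
2 · 2 · 3 · 1 · 2
3 · 3 · 0 · 2 · 1
0 · 2 · 2 · 2 · 0
2 · 3 · 3 · 0 · 2
3 · 2 · 0 · 1 · 3
t=5: 2 · 3 · 0 · 3 · 2
2 · 2 · 3 · 1 · 2
3 · 3 · 0 · 2 · 1
0 · 2 · 3 · 2 · 0
2 · 3 · 3 · 0 · 2
3 · 2 · 0 · 1 · 3
t=6: 2 · 3 · 0 · 3 · 2
3 · 3 · 3 · 1 · 2
0 · 1 · 2 · 2 · 1
2 · 1 · 2 · 3 · 0
3 · 1 · 1 · 1 · 2
3 · 3 · 1 · 1 · 3
t=7: 2 · 3 · 0 · 3 · 2
3 · 3 · 3 · 1 · 2
0 · 1 · 2 · 2 · 1
2 · 1 · 3 · 3 · 0
3 · 1 · 1 · 1 · 2
3 · 3 · 1 · 1 · 3
t=8: 2 · 3 · 0 · 3 · 2
3 · 3 · 3 · 1 · 2
0 · 1 · 3 · 3 · 1
2 · 2 · 1 · 0 · 1
3 · 1 · 2 · 2 · 2
3 · 3 · 1 · 1 · 3
t=9: 2 · 3 · 0 · 3 · 2
3 · 3 · 3 · 1 · 2
0 · 1 · 3 · 3 · 1
2 · 2 · 2 · 0 · 1
3 · 1 · 2 · 2 · 2
3 · 3 · 1 · 1 · 3
t=10: 2 · 3 · 0 · 3 · 2
3 · 3 · 3 · 1 · 2
0 · 1 · 3 · 3 · 1
2 · 2 · 3 · 0 · 1
3 · 1 · 2 · 2 · 2
3 · 3 · 1 · 1 · 3
t=11: 0 · 1 · 2 · 3 · 2
1 · 2 · 1 · 3 · 2
1 · 3 · 2 · 0 · 2
2 · 3 · 1 · 2 · 1
3 · 1 · 3 · 2 · 2
3 · 3 · 1 · 1 · 3
t=12: 0 · 1 · 2 · 3 · 2
1 · 2 · 1 · 3 · 2
1 · 3 · 2 · 0 · 2
2 · 3 · 2 · 2 · 1
3 · 1 · 3 · 2 · 2
3 · 3 · 1 · 1 · 3
t=13: 0 · 1 · 2 · 3 · 2
1 · 2 · 1 · 3 · 2
1 · 3 · 2 · 0 · 2
2 · 3 · 3 · 2 · 1
3 · 1 · 3 · 2 · 2
3 · 3 · 1 · 1 · 3
t=14: 0 · 1 · 2 · 3 · 2
1 · 3 · 2 · 3 · 2
2 · 1 · 0 · 1 · 2
3 · 1 · 3 · 3 · 1
3 · 3 · 0 · 3 · 2
3 · 3 · 2 · 1 · 3
t=15: 0 · 1 · 2 · 3 · 2
1 · 3 · 2 · 3 · 2
2 · 1 · 1 · 2 · 2
3 · 2 · 1 · 1 · 2
3 · 3 · 2 · 0 · 3
3 · 3 · 2 · 2 · 3
t=16: 0 · 1 · 2 · 3 · 2
1 · 3 · 2 · 3 · 2
2 · 1 · 1 · 2 · 2
3 · 2 · 2 · 1 · 2
3 · 3 · 2 · 0 · 3
3 · 3 · 2 · 2 · 3
t=17: 0 · 1 · 2 · 3 · 2
1 · 3 · 2 · 3 · 2
2 · 1 · 1 · 2 · 2
3 · 2 · 3 · 1 · 2
3 · 3 · 2 · 0 · 3
3 · 3 · 2 · 2 · 3
t=18: 0 · 1 · 2 · 3 · 2
1 · 3 · 2 · 3 · 2
2 · 1 · 2 · 2 · 2
3 · 3 · 0 · 2 · 2
3 · 3 · 3 · 0 · 3
3 · 3 · 2 · 2 · 3

63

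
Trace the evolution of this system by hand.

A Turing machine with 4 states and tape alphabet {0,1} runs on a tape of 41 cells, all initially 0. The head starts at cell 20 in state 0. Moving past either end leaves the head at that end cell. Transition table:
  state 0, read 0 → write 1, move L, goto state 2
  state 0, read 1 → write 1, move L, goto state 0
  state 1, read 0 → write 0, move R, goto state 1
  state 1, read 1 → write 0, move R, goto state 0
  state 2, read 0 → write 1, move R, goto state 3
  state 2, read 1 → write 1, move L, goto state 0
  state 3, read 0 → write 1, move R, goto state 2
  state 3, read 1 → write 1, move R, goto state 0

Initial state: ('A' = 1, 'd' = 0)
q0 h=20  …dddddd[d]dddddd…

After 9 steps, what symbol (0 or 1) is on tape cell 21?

1

[0] q0 h=20  …dddddd[d]dddddd…
[1] q2 h=19  …dddddd[d]Addddd…
[2] q3 h=20  …dddddA[A]dddddd…
[3] q0 h=21  …ddddAA[d]dddddd…
[4] q2 h=20  …dddddA[A]Addddd…
[5] q0 h=19  …dddddd[A]AAdddd…
[6] q0 h=18  …dddddd[d]AAAddd…
[7] q2 h=17  …dddddd[d]AAAAdd…
[8] q3 h=18  …dddddA[A]AAAddd…
[9] q0 h=19  …ddddAA[A]AAdddd…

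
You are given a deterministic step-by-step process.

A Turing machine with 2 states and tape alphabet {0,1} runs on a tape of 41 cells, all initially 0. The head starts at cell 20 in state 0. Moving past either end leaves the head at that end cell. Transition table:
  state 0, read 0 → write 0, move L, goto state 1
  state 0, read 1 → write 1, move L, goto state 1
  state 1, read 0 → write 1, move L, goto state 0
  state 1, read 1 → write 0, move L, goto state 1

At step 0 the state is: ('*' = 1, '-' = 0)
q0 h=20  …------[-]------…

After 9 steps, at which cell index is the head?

11

gen 0: q0 h=20  …------[-]------…
gen 1: q1 h=19  …------[-]------…
gen 2: q0 h=18  …------[-]*-----…
gen 3: q1 h=17  …------[-]-*----…
gen 4: q0 h=16  …------[-]*-*---…
gen 5: q1 h=15  …------[-]-*-*--…
gen 6: q0 h=14  …------[-]*-*-*-…
gen 7: q1 h=13  …------[-]-*-*-*…
gen 8: q0 h=12  …------[-]*-*-*-…
gen 9: q1 h=11  …------[-]-*-*-*…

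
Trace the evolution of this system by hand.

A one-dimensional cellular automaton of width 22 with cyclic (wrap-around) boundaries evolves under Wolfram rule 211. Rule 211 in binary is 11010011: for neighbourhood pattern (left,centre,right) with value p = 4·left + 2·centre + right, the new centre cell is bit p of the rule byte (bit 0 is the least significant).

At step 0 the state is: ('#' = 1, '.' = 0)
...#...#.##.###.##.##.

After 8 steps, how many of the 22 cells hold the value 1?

[0] ...#...#.##.###.##.##.
[1] ###.###...#..##..#..##
[2] ###..#####.##.###.##.#
[3] #####.####..#..##..#..
[4] .####..#####.##.###.##
[5] ..#####.####..#..##..#
[6] ##.####..#####.##.###.
[7] .#..#####.####..#..##.
[8] #.##.####..#####.##.##

16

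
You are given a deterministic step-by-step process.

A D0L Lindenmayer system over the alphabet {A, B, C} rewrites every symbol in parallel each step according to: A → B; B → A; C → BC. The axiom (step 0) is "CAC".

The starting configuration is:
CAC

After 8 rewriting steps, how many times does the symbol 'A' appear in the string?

[0] CAC
[1] BCBBC
[2] ABCAABC
[3] BABCBBABC
[4] ABABCAABABC
[5] BABABCBBABABC
[6] ABABABCAABABABC
[7] BABABABCBBABABABC
[8] ABABABABCAABABABABC

9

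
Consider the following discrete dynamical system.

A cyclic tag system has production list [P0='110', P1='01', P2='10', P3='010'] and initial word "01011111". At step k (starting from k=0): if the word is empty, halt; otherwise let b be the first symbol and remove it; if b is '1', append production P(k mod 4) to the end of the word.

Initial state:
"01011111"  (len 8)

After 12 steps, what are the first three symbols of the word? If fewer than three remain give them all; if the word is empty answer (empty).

011

k=0  "01011111"  (len 8)
k=1  "1011111"  (len 7)
k=2  "01111101"  (len 8)
k=3  "1111101"  (len 7)
k=4  "111101010"  (len 9)
k=5  "11101010110"  (len 11)
k=6  "110101011001"  (len 12)
k=7  "1010101100110"  (len 13)
k=8  "010101100110010"  (len 15)
k=9  "10101100110010"  (len 14)
k=10  "010110011001001"  (len 15)
k=11  "10110011001001"  (len 14)
k=12  "0110011001001010"  (len 16)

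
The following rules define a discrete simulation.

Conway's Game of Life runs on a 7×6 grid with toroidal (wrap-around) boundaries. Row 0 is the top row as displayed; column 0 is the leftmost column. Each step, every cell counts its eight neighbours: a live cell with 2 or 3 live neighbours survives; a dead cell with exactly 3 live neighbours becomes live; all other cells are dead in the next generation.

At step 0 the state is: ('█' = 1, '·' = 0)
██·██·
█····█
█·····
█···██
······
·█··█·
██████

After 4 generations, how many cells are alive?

11

k=0  ██·██·
█····█
█·····
█···██
······
·█··█·
██████
k=1  ······
····█·
·█··█·
█····█
█···█·
·█··█·
······
k=2  ······
······
█···█·
██··█·
██··█·
·····█
······
k=3  ······
······
██····
···██·
·█··█·
█····█
······
k=4  ······
······
······
██████
█··██·
█····█
······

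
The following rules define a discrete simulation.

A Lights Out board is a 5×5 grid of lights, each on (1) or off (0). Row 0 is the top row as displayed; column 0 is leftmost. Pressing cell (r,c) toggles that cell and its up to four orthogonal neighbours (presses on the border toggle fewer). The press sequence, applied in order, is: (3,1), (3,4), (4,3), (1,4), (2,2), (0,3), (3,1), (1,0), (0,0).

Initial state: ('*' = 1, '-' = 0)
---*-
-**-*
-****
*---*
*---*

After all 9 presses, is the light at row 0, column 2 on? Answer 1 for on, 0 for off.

1

[0] ---*-
-**-*
-****
*---*
*---*
[1] ---*-
-**-*
--***
-**-*
**--*
[2] ---*-
-**-*
--**-
-***-
**---
[3] ---*-
-**-*
--**-
-**--
*****
[4] ---**
-***-
--***
-**--
*****
[5] ---**
-*-*-
-*--*
-*---
*****
[6] --*--
-*---
-*--*
-*---
*****
[7] --*--
-*---
----*
*-*--
*-***
[8] *-*--
*----
*---*
*-*--
*-***
[9] -**--
-----
*---*
*-*--
*-***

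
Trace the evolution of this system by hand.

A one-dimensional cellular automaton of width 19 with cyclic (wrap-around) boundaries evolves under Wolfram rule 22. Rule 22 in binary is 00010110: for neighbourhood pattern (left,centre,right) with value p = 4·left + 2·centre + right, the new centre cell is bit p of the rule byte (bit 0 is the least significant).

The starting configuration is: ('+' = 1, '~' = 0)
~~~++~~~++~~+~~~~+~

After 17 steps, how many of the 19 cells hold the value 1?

2

k=0  ~~~++~~~++~~+~~~~+~
k=1  ~~+~~+~+~~++++~~+++
k=2  ++++++~+++~~~~++~~~
k=3  ~~~~~~~~~~+~~+~~+~+
k=4  +~~~~~~~~++++++++~+
k=5  ~+~~~~~~+~~~~~~~~~~
k=6  +++~~~~+++~~~~~~~~~
k=7  ~~~+~~+~~~+~~~~~~~+
k=8  +~++++++~+++~~~~~++
k=9  ~~~~~~~~~~~~+~~~+~~
k=10  ~~~~~~~~~~~+++~+++~
k=11  ~~~~~~~~~~+~~~~~~~+
k=12  +~~~~~~~~+++~~~~~++
k=13  ~+~~~~~~+~~~+~~~+~~
k=14  +++~~~~+++~+++~+++~
k=15  ~~~+~~+~~~~~~~~~~~~
k=16  ~~++++++~~~~~~~~~~~
k=17  ~+~~~~~~+~~~~~~~~~~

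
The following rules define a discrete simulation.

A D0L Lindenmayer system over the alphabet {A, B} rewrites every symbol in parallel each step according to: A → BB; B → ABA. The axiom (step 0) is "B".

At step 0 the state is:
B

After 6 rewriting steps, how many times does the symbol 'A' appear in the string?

t=0: B
t=1: ABA
t=2: BBABABB
t=3: ABAABABBABABBABAABA
t=4: BBABABBBBABABBABAABABBABABBABAABABBABABBBBABABB
t=5: ABAABABBABABBABAABAABAABABBABABBABAABABBABABBBBABABBABAABA…ABAABABBABABBBBABABBABAABABBABABBABAABAABAABABBABABBABAABA  (len 123)
t=6: BBABABBBBABABBABAABABBABABBABAABABBABABBBBABABBBBABABBBBAB…BABBBBABABBBBABABBBBABABBABAABABBABABBABAABABBABABBBBABABB  (len 311)

130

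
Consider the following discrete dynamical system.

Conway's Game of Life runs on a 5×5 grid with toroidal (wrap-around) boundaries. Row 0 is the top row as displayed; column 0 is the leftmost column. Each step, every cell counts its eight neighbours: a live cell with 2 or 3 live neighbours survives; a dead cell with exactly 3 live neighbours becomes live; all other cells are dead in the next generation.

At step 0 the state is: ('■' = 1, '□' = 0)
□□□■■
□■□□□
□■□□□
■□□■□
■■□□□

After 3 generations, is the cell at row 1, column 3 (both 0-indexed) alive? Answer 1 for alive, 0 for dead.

1

k=0  □□□■■
□■□□□
□■□□□
■□□■□
■■□□□
k=1  □■■□■
■□■□□
■■■□□
■□■□■
■■■■□
k=2  □□□□■
□□□□■
□□■□□
□□□□□
□□□□□
k=3  □□□□□
□□□■□
□□□□□
□□□□□
□□□□□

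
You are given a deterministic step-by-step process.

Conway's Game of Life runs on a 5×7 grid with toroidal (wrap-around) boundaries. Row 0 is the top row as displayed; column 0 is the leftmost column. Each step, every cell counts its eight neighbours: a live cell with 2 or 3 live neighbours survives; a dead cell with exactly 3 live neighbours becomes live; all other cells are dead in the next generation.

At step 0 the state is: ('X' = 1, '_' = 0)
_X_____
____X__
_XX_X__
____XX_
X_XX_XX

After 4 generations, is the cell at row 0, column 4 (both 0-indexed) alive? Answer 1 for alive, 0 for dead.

[0] _X_____
____X__
_XX_X__
____XX_
X_XX_XX
[1] XXXXXXX
_XXX___
____X__
X______
XXXX_XX
[2] _______
______X
_XXX___
X_XXXX_
_______
[3] _______
__X____
XX___XX
____X__
___XX__
[4] ___X___
XX____X
XX___XX
X__XX_X
___XX__

0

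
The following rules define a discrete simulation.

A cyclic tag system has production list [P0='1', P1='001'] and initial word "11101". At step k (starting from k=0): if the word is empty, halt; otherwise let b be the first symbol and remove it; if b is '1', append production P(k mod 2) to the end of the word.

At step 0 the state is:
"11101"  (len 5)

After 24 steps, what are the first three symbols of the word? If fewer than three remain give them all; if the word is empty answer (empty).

t=0: "11101"  (len 5)
t=1: "11011"  (len 5)
t=2: "1011001"  (len 7)
t=3: "0110011"  (len 7)
t=4: "110011"  (len 6)
t=5: "100111"  (len 6)
t=6: "00111001"  (len 8)
t=7: "0111001"  (len 7)
t=8: "111001"  (len 6)
t=9: "110011"  (len 6)
t=10: "10011001"  (len 8)
t=11: "00110011"  (len 8)
t=12: "0110011"  (len 7)
t=13: "110011"  (len 6)
t=14: "10011001"  (len 8)
t=15: "00110011"  (len 8)
t=16: "0110011"  (len 7)
t=17: "110011"  (len 6)
t=18: "10011001"  (len 8)
t=19: "00110011"  (len 8)
t=20: "0110011"  (len 7)
t=21: "110011"  (len 6)
t=22: "10011001"  (len 8)
t=23: "00110011"  (len 8)
t=24: "0110011"  (len 7)

011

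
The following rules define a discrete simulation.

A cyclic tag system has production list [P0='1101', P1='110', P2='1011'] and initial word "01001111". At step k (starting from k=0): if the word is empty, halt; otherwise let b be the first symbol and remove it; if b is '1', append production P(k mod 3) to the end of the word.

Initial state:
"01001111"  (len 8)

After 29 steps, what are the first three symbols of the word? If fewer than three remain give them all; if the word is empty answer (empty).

110

k=0  "01001111"  (len 8)
k=1  "1001111"  (len 7)
k=2  "001111110"  (len 9)
k=3  "01111110"  (len 8)
k=4  "1111110"  (len 7)
k=5  "111110110"  (len 9)
k=6  "111101101011"  (len 12)
k=7  "111011010111101"  (len 15)
k=8  "11011010111101110"  (len 17)
k=9  "10110101111011101011"  (len 20)
k=10  "01101011110111010111101"  (len 23)
k=11  "1101011110111010111101"  (len 22)
k=12  "1010111101110101111011011"  (len 25)
k=13  "0101111011101011110110111101"  (len 28)
k=14  "101111011101011110110111101"  (len 27)
k=15  "011110111010111101101111011011"  (len 30)
k=16  "11110111010111101101111011011"  (len 29)
k=17  "1110111010111101101111011011110"  (len 31)
k=18  "1101110101111011011110110111101011"  (len 34)
k=19  "1011101011110110111101101111010111101"  (len 37)
k=20  "011101011110110111101101111010111101110"  (len 39)
k=21  "11101011110110111101101111010111101110"  (len 38)
k=22  "11010111101101111011011110101111011101101"  (len 41)
k=23  "1010111101101111011011110101111011101101110"  (len 43)
k=24  "0101111011011110110111101011110111011011101011"  (len 46)
k=25  "101111011011110110111101011110111011011101011"  (len 45)
k=26  "01111011011110110111101011110111011011101011110"  (len 47)
k=27  "1111011011110110111101011110111011011101011110"  (len 46)
k=28  "1110110111101101111010111101110110111010111101101"  (len 49)
k=29  "110110111101101111010111101110110111010111101101110"  (len 51)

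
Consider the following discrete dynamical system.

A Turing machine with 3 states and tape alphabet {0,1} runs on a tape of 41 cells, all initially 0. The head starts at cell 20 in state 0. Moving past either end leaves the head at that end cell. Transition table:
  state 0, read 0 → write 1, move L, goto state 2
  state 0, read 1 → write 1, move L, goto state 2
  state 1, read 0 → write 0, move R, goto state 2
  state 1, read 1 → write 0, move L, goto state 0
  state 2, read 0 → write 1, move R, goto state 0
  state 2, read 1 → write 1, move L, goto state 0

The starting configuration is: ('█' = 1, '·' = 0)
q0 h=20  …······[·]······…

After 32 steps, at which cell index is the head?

4

gen 0: q0 h=20  …······[·]······…
gen 1: q2 h=19  …······[·]█·····…
gen 2: q0 h=20  …·····█[█]······…
gen 3: q2 h=19  …······[█]█·····…
gen 4: q0 h=18  …······[·]██····…
gen 5: q2 h=17  …······[·]███···…
gen 6: q0 h=18  …·····█[█]██····…
gen 7: q2 h=17  …······[█]███···…
gen 8: q0 h=16  …······[·]████··…
gen 9: q2 h=15  …······[·]█████·…
gen 10: q0 h=16  …·····█[█]████··…
gen 11: q2 h=15  …······[█]█████·…
gen 12: q0 h=14  …······[·]██████…
gen 13: q2 h=13  …······[·]██████…
gen 14: q0 h=14  …·····█[█]██████…
gen 15: q2 h=13  …······[█]██████…
gen 16: q0 h=12  …······[·]██████…
gen 17: q2 h=11  …······[·]██████…
gen 18: q0 h=12  …·····█[█]██████…
gen 19: q2 h=11  …······[█]██████…
gen 20: q0 h=10  …······[·]██████…
gen 21: q2 h= 9  …······[·]██████…
gen 22: q0 h=10  …·····█[█]██████…
gen 23: q2 h= 9  …······[█]██████…
gen 24: q0 h= 8  …······[·]██████…
gen 25: q2 h= 7  …······[·]██████…
gen 26: q0 h= 8  …·····█[█]██████…
gen 27: q2 h= 7  …······[█]██████…
gen 28: q0 h= 6  |······[·]██████…
gen 29: q2 h= 5  |·····[·]██████…
gen 30: q0 h= 6  |·····█[█]██████…
gen 31: q2 h= 5  |·····[█]██████…
gen 32: q0 h= 4  |····[·]██████…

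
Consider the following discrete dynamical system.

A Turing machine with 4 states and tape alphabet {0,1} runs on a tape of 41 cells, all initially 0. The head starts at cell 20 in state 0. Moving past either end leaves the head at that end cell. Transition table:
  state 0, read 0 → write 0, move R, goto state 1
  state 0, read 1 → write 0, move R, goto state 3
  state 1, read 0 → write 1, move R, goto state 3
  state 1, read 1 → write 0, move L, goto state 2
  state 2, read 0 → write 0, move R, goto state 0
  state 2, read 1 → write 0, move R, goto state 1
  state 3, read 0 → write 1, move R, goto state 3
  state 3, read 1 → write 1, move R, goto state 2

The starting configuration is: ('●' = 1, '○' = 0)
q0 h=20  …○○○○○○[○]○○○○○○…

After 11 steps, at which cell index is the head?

step 0: q0 h=20  …○○○○○○[○]○○○○○○…
step 1: q1 h=21  …○○○○○○[○]○○○○○○…
step 2: q3 h=22  …○○○○○●[○]○○○○○○…
step 3: q3 h=23  …○○○○●●[○]○○○○○○…
step 4: q3 h=24  …○○○●●●[○]○○○○○○…
step 5: q3 h=25  …○○●●●●[○]○○○○○○…
step 6: q3 h=26  …○●●●●●[○]○○○○○○…
step 7: q3 h=27  …●●●●●●[○]○○○○○○…
step 8: q3 h=28  …●●●●●●[○]○○○○○○…
step 9: q3 h=29  …●●●●●●[○]○○○○○○…
step 10: q3 h=30  …●●●●●●[○]○○○○○○…
step 11: q3 h=31  …●●●●●●[○]○○○○○○…

31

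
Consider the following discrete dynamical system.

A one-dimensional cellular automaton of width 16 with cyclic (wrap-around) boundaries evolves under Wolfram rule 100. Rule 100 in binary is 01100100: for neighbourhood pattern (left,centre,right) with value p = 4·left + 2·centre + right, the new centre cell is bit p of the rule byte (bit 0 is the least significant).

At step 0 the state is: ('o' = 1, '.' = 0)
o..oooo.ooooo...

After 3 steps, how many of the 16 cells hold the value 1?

3

0) o..oooo.ooooo...
1) o.....oo....o...
2) o......o....o...
3) o......o....o...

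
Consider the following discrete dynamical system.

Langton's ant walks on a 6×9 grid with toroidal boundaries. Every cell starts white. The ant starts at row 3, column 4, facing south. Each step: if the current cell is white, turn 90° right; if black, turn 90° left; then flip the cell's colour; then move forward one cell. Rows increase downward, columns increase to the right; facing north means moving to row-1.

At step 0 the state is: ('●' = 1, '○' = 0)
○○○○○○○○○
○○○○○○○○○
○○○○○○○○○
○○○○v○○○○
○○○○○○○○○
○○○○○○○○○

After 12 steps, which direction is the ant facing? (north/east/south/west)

south

0) ○○○○○○○○○
○○○○○○○○○
○○○○○○○○○
○○○○v○○○○
○○○○○○○○○
○○○○○○○○○
1) ○○○○○○○○○
○○○○○○○○○
○○○○○○○○○
○○○<●○○○○
○○○○○○○○○
○○○○○○○○○
2) ○○○○○○○○○
○○○○○○○○○
○○○^○○○○○
○○○●●○○○○
○○○○○○○○○
○○○○○○○○○
3) ○○○○○○○○○
○○○○○○○○○
○○○●>○○○○
○○○●●○○○○
○○○○○○○○○
○○○○○○○○○
4) ○○○○○○○○○
○○○○○○○○○
○○○●●○○○○
○○○●v○○○○
○○○○○○○○○
○○○○○○○○○
5) ○○○○○○○○○
○○○○○○○○○
○○○●●○○○○
○○○●○>○○○
○○○○○○○○○
○○○○○○○○○
6) ○○○○○○○○○
○○○○○○○○○
○○○●●○○○○
○○○●○●○○○
○○○○○v○○○
○○○○○○○○○
7) ○○○○○○○○○
○○○○○○○○○
○○○●●○○○○
○○○●○●○○○
○○○○<●○○○
○○○○○○○○○
8) ○○○○○○○○○
○○○○○○○○○
○○○●●○○○○
○○○●^●○○○
○○○○●●○○○
○○○○○○○○○
9) ○○○○○○○○○
○○○○○○○○○
○○○●●○○○○
○○○●●>○○○
○○○○●●○○○
○○○○○○○○○
10) ○○○○○○○○○
○○○○○○○○○
○○○●●^○○○
○○○●●○○○○
○○○○●●○○○
○○○○○○○○○
11) ○○○○○○○○○
○○○○○○○○○
○○○●●●>○○
○○○●●○○○○
○○○○●●○○○
○○○○○○○○○
12) ○○○○○○○○○
○○○○○○○○○
○○○●●●●○○
○○○●●○v○○
○○○○●●○○○
○○○○○○○○○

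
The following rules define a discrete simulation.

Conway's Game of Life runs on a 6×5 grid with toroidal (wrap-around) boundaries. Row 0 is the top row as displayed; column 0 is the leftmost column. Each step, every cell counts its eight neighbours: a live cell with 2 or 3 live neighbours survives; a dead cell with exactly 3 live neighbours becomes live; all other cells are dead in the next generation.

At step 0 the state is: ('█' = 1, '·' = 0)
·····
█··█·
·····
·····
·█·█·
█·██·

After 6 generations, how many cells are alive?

0) ·····
█··█·
·····
·····
·█·█·
█·██·
1) ·███·
·····
·····
·····
·█·██
·████
2) ██··█
··█··
·····
·····
·█··█
·····
3) ██···
██···
·····
·····
·····
·█··█
4) ··█·█
██···
·····
·····
·····
·█···
5) ··█··
██···
·····
·····
·····
·····
6) ·█···
·█···
·····
·····
·····
·····

2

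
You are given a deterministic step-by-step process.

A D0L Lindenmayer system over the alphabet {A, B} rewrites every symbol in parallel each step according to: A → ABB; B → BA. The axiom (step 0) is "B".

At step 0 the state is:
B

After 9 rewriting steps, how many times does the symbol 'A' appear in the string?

step 0: B
step 1: BA
step 2: BAABB
step 3: BAABBABBBABA
step 4: BAABBABBBABAABBBABABAABBBAABB
step 5: BAABBABBBABAABBBABABAABBBAABBABBBABABAABBBAABBBAABBABBBABABAABBABBBABA
step 6: BAABBABBBABAABBBABABAABBBAABBABBBABABAABBBAABBBAABBABBBABA…BAABBABBBABAABBBABABAABBBAABBBAABBABBBABAABBBABABAABBBAABB  (len 169)
step 7: BAABBABBBABAABBBABABAABBBAABBABBBABABAABBBAABBBAABBABBBABA…ABBBABABAABBBAABBABBBABABAABBBAABBBAABBABBBABABAABBABBBABA  (len 408)
step 8: BAABBABBBABAABBBABABAABBBAABBABBBABABAABBBAABBBAABBABBBABA…BAABBABBBABAABBBABABAABBBAABBBAABBABBBABAABBBABABAABBBAABB  (len 985)
step 9: BAABBABBBABAABBBABABAABBBAABBABBBABABAABBBAABBBAABBABBBABA…ABBBABABAABBBAABBABBBABABAABBBAABBBAABBABBBABABAABBABBBABA  (len 2378)

985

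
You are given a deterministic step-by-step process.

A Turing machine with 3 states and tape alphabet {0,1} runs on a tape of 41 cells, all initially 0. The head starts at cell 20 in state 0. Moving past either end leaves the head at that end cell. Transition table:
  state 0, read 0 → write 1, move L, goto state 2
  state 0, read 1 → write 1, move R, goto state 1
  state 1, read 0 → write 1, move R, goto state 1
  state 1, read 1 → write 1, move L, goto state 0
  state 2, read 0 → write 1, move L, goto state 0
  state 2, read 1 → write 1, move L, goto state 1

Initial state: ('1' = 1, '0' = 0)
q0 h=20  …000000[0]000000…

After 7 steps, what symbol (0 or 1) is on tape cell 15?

k=0  q0 h=20  …000000[0]000000…
k=1  q2 h=19  …000000[0]100000…
k=2  q0 h=18  …000000[0]110000…
k=3  q2 h=17  …000000[0]111000…
k=4  q0 h=16  …000000[0]111100…
k=5  q2 h=15  …000000[0]111110…
k=6  q0 h=14  …000000[0]111111…
k=7  q2 h=13  …000000[0]111111…

1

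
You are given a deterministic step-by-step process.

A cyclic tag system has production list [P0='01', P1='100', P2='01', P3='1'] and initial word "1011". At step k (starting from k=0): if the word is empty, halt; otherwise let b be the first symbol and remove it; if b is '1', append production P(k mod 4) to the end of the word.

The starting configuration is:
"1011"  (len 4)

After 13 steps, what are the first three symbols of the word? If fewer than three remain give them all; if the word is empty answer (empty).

011

[0] "1011"  (len 4)
[1] "01101"  (len 5)
[2] "1101"  (len 4)
[3] "10101"  (len 5)
[4] "01011"  (len 5)
[5] "1011"  (len 4)
[6] "011100"  (len 6)
[7] "11100"  (len 5)
[8] "11001"  (len 5)
[9] "100101"  (len 6)
[10] "00101100"  (len 8)
[11] "0101100"  (len 7)
[12] "101100"  (len 6)
[13] "0110001"  (len 7)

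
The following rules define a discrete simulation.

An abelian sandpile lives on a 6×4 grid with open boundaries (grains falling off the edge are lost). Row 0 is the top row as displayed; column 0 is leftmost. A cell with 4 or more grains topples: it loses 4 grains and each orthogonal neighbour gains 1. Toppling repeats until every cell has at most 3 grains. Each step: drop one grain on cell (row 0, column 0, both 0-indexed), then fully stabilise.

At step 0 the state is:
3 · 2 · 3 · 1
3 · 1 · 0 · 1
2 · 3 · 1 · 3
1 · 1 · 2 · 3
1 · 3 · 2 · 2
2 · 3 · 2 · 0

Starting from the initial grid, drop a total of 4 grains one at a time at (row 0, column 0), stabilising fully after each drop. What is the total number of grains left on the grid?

42

[0] 3 · 2 · 3 · 1
3 · 1 · 0 · 1
2 · 3 · 1 · 3
1 · 1 · 2 · 3
1 · 3 · 2 · 2
2 · 3 · 2 · 0
[1] 1 · 3 · 3 · 1
0 · 2 · 0 · 1
3 · 3 · 1 · 3
1 · 1 · 2 · 3
1 · 3 · 2 · 2
2 · 3 · 2 · 0
[2] 2 · 3 · 3 · 1
0 · 2 · 0 · 1
3 · 3 · 1 · 3
1 · 1 · 2 · 3
1 · 3 · 2 · 2
2 · 3 · 2 · 0
[3] 3 · 3 · 3 · 1
0 · 2 · 0 · 1
3 · 3 · 1 · 3
1 · 1 · 2 · 3
1 · 3 · 2 · 2
2 · 3 · 2 · 0
[4] 1 · 1 · 0 · 2
1 · 3 · 1 · 1
3 · 3 · 1 · 3
1 · 1 · 2 · 3
1 · 3 · 2 · 2
2 · 3 · 2 · 0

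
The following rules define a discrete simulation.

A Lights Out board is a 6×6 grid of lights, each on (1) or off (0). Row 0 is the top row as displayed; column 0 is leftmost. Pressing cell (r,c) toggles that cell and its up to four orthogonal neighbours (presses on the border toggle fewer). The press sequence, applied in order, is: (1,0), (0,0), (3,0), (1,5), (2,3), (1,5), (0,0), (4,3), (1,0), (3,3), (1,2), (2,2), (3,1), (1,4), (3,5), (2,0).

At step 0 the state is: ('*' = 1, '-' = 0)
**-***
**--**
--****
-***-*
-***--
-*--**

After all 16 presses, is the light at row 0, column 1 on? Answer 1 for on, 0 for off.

k=0  **-***
**--**
--****
-***-*
-***--
-*--**
k=1  -*-***
----**
*-****
-***-*
-***--
-*--**
k=2  *--***
*---**
*-****
-***-*
-***--
-*--**
k=3  *--***
*---**
--****
*-**-*
****--
-*--**
k=4  *--**-
*-----
--***-
*-**-*
****--
-*--**
k=5  *--**-
*--*--
------
*-*--*
****--
-*--**
k=6  *--***
*--***
-----*
*-*--*
****--
-*--**
k=7  -*-***
---***
-----*
*-*--*
****--
-*--**
k=8  -*-***
---***
-----*
*-**-*
**--*-
-*-***
k=9  **-***
**-***
*----*
*-**-*
**--*-
-*-***
k=10  **-***
**-***
*--*-*
*---**
**-**-
-*-***
k=11  ******
*-*-**
*-**-*
*---**
**-**-
-*-***
k=12  ******
*---**
**---*
*-*-**
**-**-
-*-***
k=13  ******
*---**
*----*
-*--**
*--**-
-*-***
k=14  ****-*
*--*--
*---**
-*--**
*--**-
-*-***
k=15  ****-*
*--*--
*---*-
-*----
*--***
-*-***
k=16  ****-*
---*--
-*--*-
**----
*--***
-*-***

1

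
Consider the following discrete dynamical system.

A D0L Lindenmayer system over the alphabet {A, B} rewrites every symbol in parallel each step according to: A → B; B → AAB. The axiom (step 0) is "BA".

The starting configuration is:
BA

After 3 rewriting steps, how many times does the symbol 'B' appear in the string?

8

gen 0: BA
gen 1: AABB
gen 2: BBAABAAB
gen 3: AABAABBBAABBBAAB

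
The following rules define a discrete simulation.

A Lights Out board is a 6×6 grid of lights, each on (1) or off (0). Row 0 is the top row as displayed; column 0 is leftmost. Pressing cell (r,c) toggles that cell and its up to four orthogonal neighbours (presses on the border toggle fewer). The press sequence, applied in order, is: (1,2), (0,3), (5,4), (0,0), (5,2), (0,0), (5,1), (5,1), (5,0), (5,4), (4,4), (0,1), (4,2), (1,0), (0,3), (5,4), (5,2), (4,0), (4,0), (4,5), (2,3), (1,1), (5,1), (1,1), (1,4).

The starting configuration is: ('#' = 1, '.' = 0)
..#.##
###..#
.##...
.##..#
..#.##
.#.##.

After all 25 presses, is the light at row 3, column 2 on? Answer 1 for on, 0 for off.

0

gen 0: ..#.##
###..#
.##...
.##..#
..#.##
.#.##.
gen 1: ....##
#..#.#
.#....
.##..#
..#.##
.#.##.
gen 2: ..##.#
#....#
.#....
.##..#
..#.##
.#.##.
gen 3: ..##.#
#....#
.#....
.##..#
..#..#
.#...#
gen 4: ####.#
.....#
.#....
.##..#
..#..#
.#...#
gen 5: ####.#
.....#
.#....
.##..#
.....#
..##.#
gen 6: ..##.#
#....#
.#....
.##..#
.....#
..##.#
gen 7: ..##.#
#....#
.#....
.##..#
.#...#
##.#.#
gen 8: ..##.#
#....#
.#....
.##..#
.....#
..##.#
gen 9: ..##.#
#....#
.#....
.##..#
#....#
####.#
gen 10: ..##.#
#....#
.#....
.##..#
#...##
###.#.
gen 11: ..##.#
#....#
.#....
.##.##
#..#..
###...
gen 12: ##.#.#
##...#
.#....
.##.##
#..#..
###...
gen 13: ##.#.#
##...#
.#....
.#..##
###...
##....
gen 14: .#.#.#
.....#
##....
.#..##
###...
##....
gen 15: .##.##
...#.#
##....
.#..##
###...
##....
gen 16: .##.##
...#.#
##....
.#..##
###.#.
##.###
gen 17: .##.##
...#.#
##....
.#..##
##..#.
#.#.##
gen 18: .##.##
...#.#
##....
##..##
....#.
..#.##
gen 19: .##.##
...#.#
##....
.#..##
##..#.
#.#.##
gen 20: .##.##
...#.#
##....
.#..#.
##...#
#.#.#.
gen 21: .##.##
.....#
#####.
.#.##.
##...#
#.#.#.
gen 22: ..#.##
###..#
#.###.
.#.##.
##...#
#.#.#.
gen 23: ..#.##
###..#
#.###.
.#.##.
#....#
.#..#.
gen 24: .##.##
.....#
#####.
.#.##.
#....#
.#..#.
gen 25: .##..#
...##.
####..
.#.##.
#....#
.#..#.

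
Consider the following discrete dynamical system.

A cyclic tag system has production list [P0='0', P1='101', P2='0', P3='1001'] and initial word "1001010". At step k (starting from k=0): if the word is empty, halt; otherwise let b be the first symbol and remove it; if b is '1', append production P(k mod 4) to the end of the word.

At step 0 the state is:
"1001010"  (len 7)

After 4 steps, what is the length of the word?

step 0: "1001010"  (len 7)
step 1: "0010100"  (len 7)
step 2: "010100"  (len 6)
step 3: "10100"  (len 5)
step 4: "01001001"  (len 8)

8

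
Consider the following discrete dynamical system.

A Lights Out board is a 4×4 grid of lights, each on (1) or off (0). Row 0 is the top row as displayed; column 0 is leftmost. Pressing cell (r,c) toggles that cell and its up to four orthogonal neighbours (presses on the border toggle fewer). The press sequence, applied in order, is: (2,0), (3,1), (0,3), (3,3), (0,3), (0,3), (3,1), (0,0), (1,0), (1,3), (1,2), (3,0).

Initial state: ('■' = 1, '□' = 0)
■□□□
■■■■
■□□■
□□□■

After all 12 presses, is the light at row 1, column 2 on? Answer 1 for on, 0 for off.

t=0: ■□□□
■■■■
■□□■
□□□■
t=1: ■□□□
□■■■
□■□■
■□□■
t=2: ■□□□
□■■■
□□□■
□■■■
t=3: ■□■■
□■■□
□□□■
□■■■
t=4: ■□■■
□■■□
□□□□
□■□□
t=5: ■□□□
□■■■
□□□□
□■□□
t=6: ■□■■
□■■□
□□□□
□■□□
t=7: ■□■■
□■■□
□■□□
■□■□
t=8: □■■■
■■■□
□■□□
■□■□
t=9: ■■■■
□□■□
■■□□
■□■□
t=10: ■■■□
□□□■
■■□■
■□■□
t=11: ■■□□
□■■□
■■■■
■□■□
t=12: ■■□□
□■■□
□■■■
□■■□

1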